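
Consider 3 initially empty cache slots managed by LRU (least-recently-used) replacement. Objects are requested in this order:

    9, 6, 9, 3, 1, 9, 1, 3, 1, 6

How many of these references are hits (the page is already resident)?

5

9 → fault, frames [9]
6 → fault, frames [9, 6]
9 → hit
3 → fault, frames [6, 9, 3]
1 → fault, evict 6, frames [9, 3, 1]
9 → hit
1 → hit
3 → hit
1 → hit
6 → fault, evict 9, frames [3, 1, 6]
Hits: 5.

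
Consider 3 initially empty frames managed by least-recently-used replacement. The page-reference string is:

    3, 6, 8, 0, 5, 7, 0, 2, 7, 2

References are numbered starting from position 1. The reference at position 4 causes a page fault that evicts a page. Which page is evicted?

pos 1: 3 → miss, frames (3)
pos 2: 6 → miss, frames (3 6)
pos 3: 8 → miss, frames (3 6 8)
pos 4: 0 → miss, evict 3, frames (6 8 0)
At position 4, page 3 is evicted.

3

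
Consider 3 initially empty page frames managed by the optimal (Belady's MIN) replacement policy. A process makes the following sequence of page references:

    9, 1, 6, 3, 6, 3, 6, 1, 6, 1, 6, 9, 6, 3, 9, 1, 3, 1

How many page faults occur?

6

9: fault, frames (9)
1: fault, frames (9 1)
6: fault, frames (9 1 6)
3: fault, evict 9, frames (1 6 3)
6: hit
3: hit
6: hit
1: hit
6: hit
1: hit
6: hit
9: fault, evict 1, frames (6 3 9)
6: hit
3: hit
9: hit
1: fault, evict 9, frames (6 3 1)
3: hit
1: hit
Page faults: 6.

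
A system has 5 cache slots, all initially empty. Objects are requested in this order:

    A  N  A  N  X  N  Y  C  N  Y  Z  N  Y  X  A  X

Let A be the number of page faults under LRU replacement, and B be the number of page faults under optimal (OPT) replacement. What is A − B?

Under LRU: F F . . F . F F . . F . . . F . → 7 faults.
Under OPT: F F . . F . F F . . F . . . . . → 6 faults.
A − B = 7 − 6 = 1.

1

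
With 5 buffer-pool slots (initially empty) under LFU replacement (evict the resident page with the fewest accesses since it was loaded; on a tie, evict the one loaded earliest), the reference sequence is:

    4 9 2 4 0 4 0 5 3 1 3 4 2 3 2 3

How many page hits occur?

4 → fault, frames {4}
9 → fault, frames {4,9}
2 → fault, frames {4,9,2}
4 → hit
0 → fault, frames {4,9,2,0}
4 → hit
0 → hit
5 → fault, frames {4,9,2,0,5}
3 → fault, evict 9, frames {4,2,0,5,3}
1 → fault, evict 2, frames {4,0,5,3,1}
3 → hit
4 → hit
2 → fault, evict 5, frames {4,0,3,1,2}
3 → hit
2 → hit
3 → hit
Hits: 8.

8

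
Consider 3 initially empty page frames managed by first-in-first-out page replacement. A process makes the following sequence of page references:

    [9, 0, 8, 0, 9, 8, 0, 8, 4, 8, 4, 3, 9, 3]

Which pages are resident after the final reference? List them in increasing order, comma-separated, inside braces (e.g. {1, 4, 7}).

9: miss, frames {9}
0: miss, frames {9,0}
8: miss, frames {9,0,8}
0: hit
9: hit
8: hit
0: hit
8: hit
4: miss, evict 9, frames {0,8,4}
8: hit
4: hit
3: miss, evict 0, frames {8,4,3}
9: miss, evict 8, frames {4,3,9}
3: hit

{3, 4, 9}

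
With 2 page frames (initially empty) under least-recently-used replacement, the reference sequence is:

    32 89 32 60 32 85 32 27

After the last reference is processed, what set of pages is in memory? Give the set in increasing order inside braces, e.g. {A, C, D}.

{27, 32}

32: miss, frames {32}
89: miss, frames {32,89}
32: hit
60: miss, evict 89, frames {32,60}
32: hit
85: miss, evict 60, frames {32,85}
32: hit
27: miss, evict 85, frames {32,27}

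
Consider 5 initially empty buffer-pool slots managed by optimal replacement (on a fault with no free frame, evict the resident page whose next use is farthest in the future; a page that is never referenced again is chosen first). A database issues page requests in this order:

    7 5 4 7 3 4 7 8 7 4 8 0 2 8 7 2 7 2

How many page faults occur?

7 → fault, frames {7}
5 → fault, frames {7,5}
4 → fault, frames {7,5,4}
7 → hit
3 → fault, frames {7,5,4,3}
4 → hit
7 → hit
8 → fault, frames {7,5,4,3,8}
7 → hit
4 → hit
8 → hit
0 → fault, evict 3, frames {7,5,4,8,0}
2 → fault, evict 0, frames {7,5,4,8,2}
8 → hit
7 → hit
2 → hit
7 → hit
2 → hit
Page faults: 7.

7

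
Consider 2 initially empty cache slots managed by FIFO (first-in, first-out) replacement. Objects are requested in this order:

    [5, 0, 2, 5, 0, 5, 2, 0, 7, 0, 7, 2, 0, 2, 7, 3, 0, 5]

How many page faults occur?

13

5 → miss, frames (5)
0 → miss, frames (5 0)
2 → miss, evict 5, frames (0 2)
5 → miss, evict 0, frames (2 5)
0 → miss, evict 2, frames (5 0)
5 → hit
2 → miss, evict 5, frames (0 2)
0 → hit
7 → miss, evict 0, frames (2 7)
0 → miss, evict 2, frames (7 0)
7 → hit
2 → miss, evict 7, frames (0 2)
0 → hit
2 → hit
7 → miss, evict 0, frames (2 7)
3 → miss, evict 2, frames (7 3)
0 → miss, evict 7, frames (3 0)
5 → miss, evict 3, frames (0 5)
Page faults: 13.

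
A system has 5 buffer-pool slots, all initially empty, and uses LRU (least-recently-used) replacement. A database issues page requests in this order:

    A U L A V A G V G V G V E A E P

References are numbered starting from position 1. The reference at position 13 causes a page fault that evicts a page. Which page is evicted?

U

pos 1: A -> miss, frames {A}
pos 2: U -> miss, frames {A,U}
pos 3: L -> miss, frames {A,U,L}
pos 4: A -> hit
pos 5: V -> miss, frames {U,L,A,V}
pos 6: A -> hit
pos 7: G -> miss, frames {U,L,V,A,G}
pos 8: V -> hit
pos 9: G -> hit
pos 10: V -> hit
pos 11: G -> hit
pos 12: V -> hit
pos 13: E -> miss, evict U, frames {L,A,G,V,E}
At position 13, page U is evicted.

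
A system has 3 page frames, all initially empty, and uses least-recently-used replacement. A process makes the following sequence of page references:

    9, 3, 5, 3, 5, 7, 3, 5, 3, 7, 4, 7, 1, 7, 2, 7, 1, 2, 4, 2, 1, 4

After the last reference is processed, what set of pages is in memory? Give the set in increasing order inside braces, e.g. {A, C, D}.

9 → fault, frames [9]
3 → fault, frames [9, 3]
5 → fault, frames [9, 3, 5]
3 → hit
5 → hit
7 → fault, evict 9, frames [3, 5, 7]
3 → hit
5 → hit
3 → hit
7 → hit
4 → fault, evict 5, frames [3, 7, 4]
7 → hit
1 → fault, evict 3, frames [4, 7, 1]
7 → hit
2 → fault, evict 4, frames [1, 7, 2]
7 → hit
1 → hit
2 → hit
4 → fault, evict 7, frames [1, 2, 4]
2 → hit
1 → hit
4 → hit

{1, 2, 4}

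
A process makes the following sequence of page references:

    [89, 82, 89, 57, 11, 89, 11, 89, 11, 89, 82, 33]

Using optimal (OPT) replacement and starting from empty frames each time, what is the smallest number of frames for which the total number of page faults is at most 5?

f=1: 12 faults
f=2: 6 faults
f=3: 5 faults
f=4: 5 faults
f=5: 5 faults
Smallest f with faults ≤ 5 is 3.

3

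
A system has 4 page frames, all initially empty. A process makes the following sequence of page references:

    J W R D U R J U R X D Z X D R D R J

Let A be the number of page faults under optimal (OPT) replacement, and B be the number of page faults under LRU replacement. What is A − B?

Under OPT: F F F F F . . . . F . F . . . . . F → 8 faults.
Under LRU: F F F F F . F . . F F F . . . . . F → 10 faults.
A − B = 8 − 10 = -2.

-2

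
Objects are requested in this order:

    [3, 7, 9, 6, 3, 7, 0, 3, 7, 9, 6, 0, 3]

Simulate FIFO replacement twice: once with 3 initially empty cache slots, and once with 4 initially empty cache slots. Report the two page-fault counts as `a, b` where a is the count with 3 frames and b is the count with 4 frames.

10, 11

3 frames: F F F F F F F . . F F . F → 10 faults.
4 frames: F F F F . . F F F F F F F → 11 faults.
11 > 10: adding a frame increased faults — Belady's anomaly.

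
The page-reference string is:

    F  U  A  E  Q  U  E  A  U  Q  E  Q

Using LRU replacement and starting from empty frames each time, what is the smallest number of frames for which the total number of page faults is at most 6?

f=1: 12 faults
f=2: 11 faults
f=3: 9 faults
f=4: 5 faults
f=5: 5 faults
Smallest f with faults ≤ 6 is 4.

4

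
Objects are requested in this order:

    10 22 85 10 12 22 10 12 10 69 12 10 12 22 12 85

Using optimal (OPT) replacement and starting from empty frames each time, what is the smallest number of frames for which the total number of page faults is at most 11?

2

f=1: 16 faults
f=2: 10 faults
f=3: 7 faults
f=4: 6 faults
f=5: 5 faults
Smallest f with faults ≤ 11 is 2.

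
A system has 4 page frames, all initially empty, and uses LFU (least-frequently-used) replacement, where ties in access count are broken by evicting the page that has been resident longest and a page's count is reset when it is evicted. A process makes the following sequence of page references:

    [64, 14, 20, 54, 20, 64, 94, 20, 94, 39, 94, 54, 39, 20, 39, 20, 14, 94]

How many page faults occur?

64 → miss, frames {64}
14 → miss, frames {64,14}
20 → miss, frames {64,14,20}
54 → miss, frames {64,14,20,54}
20 → hit
64 → hit
94 → miss, evict 14, frames {64,20,54,94}
20 → hit
94 → hit
39 → miss, evict 54, frames {64,20,94,39}
94 → hit
54 → miss, evict 39, frames {64,20,94,54}
39 → miss, evict 54, frames {64,20,94,39}
20 → hit
39 → hit
20 → hit
14 → miss, evict 64, frames {20,94,39,14}
94 → hit
Page faults: 9.

9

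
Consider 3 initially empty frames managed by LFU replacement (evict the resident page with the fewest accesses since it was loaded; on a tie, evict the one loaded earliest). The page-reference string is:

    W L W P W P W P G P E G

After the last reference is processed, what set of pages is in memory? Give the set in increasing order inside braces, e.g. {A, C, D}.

W: miss, frames [W]
L: miss, frames [W, L]
W: hit
P: miss, frames [W, L, P]
W: hit
P: hit
W: hit
P: hit
G: miss, evict L, frames [W, P, G]
P: hit
E: miss, evict G, frames [W, P, E]
G: miss, evict E, frames [W, P, G]

{G, P, W}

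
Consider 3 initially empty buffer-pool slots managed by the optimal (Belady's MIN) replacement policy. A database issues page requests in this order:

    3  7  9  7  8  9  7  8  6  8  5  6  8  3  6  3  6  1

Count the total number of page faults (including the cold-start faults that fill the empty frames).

8

3 -> fault, frames (3)
7 -> fault, frames (3 7)
9 -> fault, frames (3 7 9)
7 -> hit
8 -> fault, evict 3, frames (7 9 8)
9 -> hit
7 -> hit
8 -> hit
6 -> fault, evict 9, frames (7 8 6)
8 -> hit
5 -> fault, evict 7, frames (8 6 5)
6 -> hit
8 -> hit
3 -> fault, evict 5, frames (8 6 3)
6 -> hit
3 -> hit
6 -> hit
1 -> fault, evict 3, frames (8 6 1)
Page faults: 8.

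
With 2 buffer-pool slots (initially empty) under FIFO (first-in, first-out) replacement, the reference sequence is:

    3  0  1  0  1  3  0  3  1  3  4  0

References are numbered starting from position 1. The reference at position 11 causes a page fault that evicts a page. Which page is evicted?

pos 1: 3 -> miss, frames [3]
pos 2: 0 -> miss, frames [3, 0]
pos 3: 1 -> miss, evict 3, frames [0, 1]
pos 4: 0 -> hit
pos 5: 1 -> hit
pos 6: 3 -> miss, evict 0, frames [1, 3]
pos 7: 0 -> miss, evict 1, frames [3, 0]
pos 8: 3 -> hit
pos 9: 1 -> miss, evict 3, frames [0, 1]
pos 10: 3 -> miss, evict 0, frames [1, 3]
pos 11: 4 -> miss, evict 1, frames [3, 4]
At position 11, page 1 is evicted.

1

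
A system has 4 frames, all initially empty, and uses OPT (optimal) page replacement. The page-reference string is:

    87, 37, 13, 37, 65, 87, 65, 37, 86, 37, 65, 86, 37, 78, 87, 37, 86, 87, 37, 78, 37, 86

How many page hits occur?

16

87 → miss, frames [87]
37 → miss, frames [87, 37]
13 → miss, frames [87, 37, 13]
37 → hit
65 → miss, frames [87, 37, 13, 65]
87 → hit
65 → hit
37 → hit
86 → miss, evict 13, frames [87, 37, 65, 86]
37 → hit
65 → hit
86 → hit
37 → hit
78 → miss, evict 65, frames [87, 37, 86, 78]
87 → hit
37 → hit
86 → hit
87 → hit
37 → hit
78 → hit
37 → hit
86 → hit
Hits: 16.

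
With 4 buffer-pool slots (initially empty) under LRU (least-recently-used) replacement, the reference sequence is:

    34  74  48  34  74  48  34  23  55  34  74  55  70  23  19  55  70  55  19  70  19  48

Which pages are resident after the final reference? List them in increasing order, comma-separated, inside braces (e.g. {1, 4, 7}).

34: fault, frames (34)
74: fault, frames (34 74)
48: fault, frames (34 74 48)
34: hit
74: hit
48: hit
34: hit
23: fault, frames (74 48 34 23)
55: fault, evict 74, frames (48 34 23 55)
34: hit
74: fault, evict 48, frames (23 55 34 74)
55: hit
70: fault, evict 23, frames (34 74 55 70)
23: fault, evict 34, frames (74 55 70 23)
19: fault, evict 74, frames (55 70 23 19)
55: hit
70: hit
55: hit
19: hit
70: hit
19: hit
48: fault, evict 23, frames (55 70 19 48)

{19, 48, 55, 70}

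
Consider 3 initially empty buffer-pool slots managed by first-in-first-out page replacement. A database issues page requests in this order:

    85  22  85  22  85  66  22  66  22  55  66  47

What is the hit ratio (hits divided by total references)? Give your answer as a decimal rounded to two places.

85: miss, frames [85]
22: miss, frames [85, 22]
85: hit
22: hit
85: hit
66: miss, frames [85, 22, 66]
22: hit
66: hit
22: hit
55: miss, evict 85, frames [22, 66, 55]
66: hit
47: miss, evict 22, frames [66, 55, 47]
Hits: 7 of 12 references → 7/12 = 0.5833.

0.58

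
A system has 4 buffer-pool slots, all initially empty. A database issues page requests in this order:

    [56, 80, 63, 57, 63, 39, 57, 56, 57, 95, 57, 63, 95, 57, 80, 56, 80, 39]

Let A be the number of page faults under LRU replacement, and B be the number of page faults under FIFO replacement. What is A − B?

-1

Under LRU: F F F F . F . F . F . F . . F F . F → 11 faults.
Under FIFO: F F F F . F . F . F . F . F F F . F → 12 faults.
A − B = 11 − 12 = -1.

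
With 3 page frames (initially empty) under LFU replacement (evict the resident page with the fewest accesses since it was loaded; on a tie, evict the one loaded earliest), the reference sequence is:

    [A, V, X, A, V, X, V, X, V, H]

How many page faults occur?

4

A -> miss, frames (A)
V -> miss, frames (A V)
X -> miss, frames (A V X)
A -> hit
V -> hit
X -> hit
V -> hit
X -> hit
V -> hit
H -> miss, evict A, frames (V X H)
Page faults: 4.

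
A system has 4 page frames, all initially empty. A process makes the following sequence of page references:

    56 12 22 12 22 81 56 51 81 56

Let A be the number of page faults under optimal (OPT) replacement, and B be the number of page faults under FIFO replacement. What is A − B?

Under OPT: F F F . . F . F . . → 5 faults.
Under FIFO: F F F . . F . F . F → 6 faults.
A − B = 5 − 6 = -1.

-1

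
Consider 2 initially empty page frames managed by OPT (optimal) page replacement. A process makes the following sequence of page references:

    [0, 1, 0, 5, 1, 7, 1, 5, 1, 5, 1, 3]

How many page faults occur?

6

0: fault, frames (0)
1: fault, frames (0 1)
0: hit
5: fault, evict 0, frames (1 5)
1: hit
7: fault, evict 5, frames (1 7)
1: hit
5: fault, evict 7, frames (1 5)
1: hit
5: hit
1: hit
3: fault, evict 5, frames (1 3)
Page faults: 6.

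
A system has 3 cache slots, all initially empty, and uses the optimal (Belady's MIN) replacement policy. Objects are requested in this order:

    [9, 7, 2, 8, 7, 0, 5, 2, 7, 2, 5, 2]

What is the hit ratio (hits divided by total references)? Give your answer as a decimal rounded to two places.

0.50

9 -> miss, frames {9}
7 -> miss, frames {9,7}
2 -> miss, frames {9,7,2}
8 -> miss, evict 9, frames {7,2,8}
7 -> hit
0 -> miss, evict 8, frames {7,2,0}
5 -> miss, evict 0, frames {7,2,5}
2 -> hit
7 -> hit
2 -> hit
5 -> hit
2 -> hit
Hits: 6 of 12 references → 6/12 = 0.5000.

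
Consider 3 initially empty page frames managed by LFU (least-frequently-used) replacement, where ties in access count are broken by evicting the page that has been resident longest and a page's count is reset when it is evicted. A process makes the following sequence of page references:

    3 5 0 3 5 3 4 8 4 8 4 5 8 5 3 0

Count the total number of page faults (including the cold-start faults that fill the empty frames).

10

3 → fault, frames (3)
5 → fault, frames (3 5)
0 → fault, frames (3 5 0)
3 → hit
5 → hit
3 → hit
4 → fault, evict 0, frames (3 5 4)
8 → fault, evict 4, frames (3 5 8)
4 → fault, evict 8, frames (3 5 4)
8 → fault, evict 4, frames (3 5 8)
4 → fault, evict 8, frames (3 5 4)
5 → hit
8 → fault, evict 4, frames (3 5 8)
5 → hit
3 → hit
0 → fault, evict 8, frames (3 5 0)
Page faults: 10.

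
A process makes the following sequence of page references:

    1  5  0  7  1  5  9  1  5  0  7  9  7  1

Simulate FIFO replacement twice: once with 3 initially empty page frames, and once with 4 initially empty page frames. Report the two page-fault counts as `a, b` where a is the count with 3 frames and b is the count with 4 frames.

3 frames: F F F F F F F . . F F . . F → 10 faults.
4 frames: F F F F . . F F F F F F . F → 11 faults.
11 > 10: adding a frame increased faults — Belady's anomaly.

10, 11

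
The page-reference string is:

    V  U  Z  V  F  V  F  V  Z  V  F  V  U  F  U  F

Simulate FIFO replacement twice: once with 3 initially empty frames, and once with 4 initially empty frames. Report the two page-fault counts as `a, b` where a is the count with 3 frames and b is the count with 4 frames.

6, 4

3 frames: F F F . F F . . . . . . F . . . → 6 faults.
4 frames: F F F . F . . . . . . . . . . . → 4 faults.
4 < 6: adding a frame reduced faults, as is typical.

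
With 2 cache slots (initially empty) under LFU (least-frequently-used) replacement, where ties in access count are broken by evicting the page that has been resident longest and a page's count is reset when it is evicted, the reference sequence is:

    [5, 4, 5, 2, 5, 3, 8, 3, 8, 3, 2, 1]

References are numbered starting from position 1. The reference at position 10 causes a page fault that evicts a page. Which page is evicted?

pos 1: 5 -> miss, frames (5)
pos 2: 4 -> miss, frames (5 4)
pos 3: 5 -> hit
pos 4: 2 -> miss, evict 4, frames (5 2)
pos 5: 5 -> hit
pos 6: 3 -> miss, evict 2, frames (5 3)
pos 7: 8 -> miss, evict 3, frames (5 8)
pos 8: 3 -> miss, evict 8, frames (5 3)
pos 9: 8 -> miss, evict 3, frames (5 8)
pos 10: 3 -> miss, evict 8, frames (5 3)
At position 10, page 8 is evicted.

8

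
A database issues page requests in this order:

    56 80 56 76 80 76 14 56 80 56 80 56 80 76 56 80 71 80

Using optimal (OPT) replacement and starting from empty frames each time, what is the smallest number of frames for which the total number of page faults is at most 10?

f=1: 18 faults
f=2: 8 faults
f=3: 6 faults
f=4: 5 faults
f=5: 5 faults
Smallest f with faults ≤ 10 is 2.

2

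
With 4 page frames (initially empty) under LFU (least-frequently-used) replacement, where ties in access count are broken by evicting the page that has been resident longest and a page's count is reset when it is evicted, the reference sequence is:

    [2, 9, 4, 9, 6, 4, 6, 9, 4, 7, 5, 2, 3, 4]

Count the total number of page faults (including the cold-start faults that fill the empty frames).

8

2 → fault, frames {2}
9 → fault, frames {2,9}
4 → fault, frames {2,9,4}
9 → hit
6 → fault, frames {2,9,4,6}
4 → hit
6 → hit
9 → hit
4 → hit
7 → fault, evict 2, frames {9,4,6,7}
5 → fault, evict 7, frames {9,4,6,5}
2 → fault, evict 5, frames {9,4,6,2}
3 → fault, evict 2, frames {9,4,6,3}
4 → hit
Page faults: 8.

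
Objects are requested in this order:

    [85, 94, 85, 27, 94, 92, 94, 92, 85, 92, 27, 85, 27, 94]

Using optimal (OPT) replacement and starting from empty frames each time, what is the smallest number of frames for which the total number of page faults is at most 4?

f=1: 14 faults
f=2: 7 faults
f=3: 5 faults
f=4: 4 faults
Smallest f with faults ≤ 4 is 4.

4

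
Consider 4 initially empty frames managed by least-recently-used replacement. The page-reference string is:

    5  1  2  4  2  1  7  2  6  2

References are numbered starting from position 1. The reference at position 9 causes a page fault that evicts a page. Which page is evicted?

4

pos 1: 5: fault, frames (5)
pos 2: 1: fault, frames (5 1)
pos 3: 2: fault, frames (5 1 2)
pos 4: 4: fault, frames (5 1 2 4)
pos 5: 2: hit
pos 6: 1: hit
pos 7: 7: fault, evict 5, frames (4 2 1 7)
pos 8: 2: hit
pos 9: 6: fault, evict 4, frames (1 7 2 6)
At position 9, page 4 is evicted.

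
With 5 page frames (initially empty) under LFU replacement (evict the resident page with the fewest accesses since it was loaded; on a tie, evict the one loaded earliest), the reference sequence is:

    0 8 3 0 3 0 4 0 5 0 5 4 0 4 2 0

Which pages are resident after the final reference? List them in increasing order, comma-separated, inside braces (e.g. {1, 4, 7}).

0 -> fault, frames (0)
8 -> fault, frames (0 8)
3 -> fault, frames (0 8 3)
0 -> hit
3 -> hit
0 -> hit
4 -> fault, frames (0 8 3 4)
0 -> hit
5 -> fault, frames (0 8 3 4 5)
0 -> hit
5 -> hit
4 -> hit
0 -> hit
4 -> hit
2 -> fault, evict 8, frames (0 3 4 5 2)
0 -> hit

{0, 2, 3, 4, 5}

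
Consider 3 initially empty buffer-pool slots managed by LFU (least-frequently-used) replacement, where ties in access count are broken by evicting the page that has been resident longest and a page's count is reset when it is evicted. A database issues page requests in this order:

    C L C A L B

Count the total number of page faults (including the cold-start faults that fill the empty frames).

C -> miss, frames [C]
L -> miss, frames [C, L]
C -> hit
A -> miss, frames [C, L, A]
L -> hit
B -> miss, evict A, frames [C, L, B]
Page faults: 4.

4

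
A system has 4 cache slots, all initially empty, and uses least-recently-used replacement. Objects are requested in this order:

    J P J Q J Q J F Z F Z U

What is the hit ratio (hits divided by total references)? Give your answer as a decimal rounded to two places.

J -> miss, frames [J]
P -> miss, frames [J, P]
J -> hit
Q -> miss, frames [P, J, Q]
J -> hit
Q -> hit
J -> hit
F -> miss, frames [P, Q, J, F]
Z -> miss, evict P, frames [Q, J, F, Z]
F -> hit
Z -> hit
U -> miss, evict Q, frames [J, F, Z, U]
Hits: 6 of 12 references → 6/12 = 0.5000.

0.50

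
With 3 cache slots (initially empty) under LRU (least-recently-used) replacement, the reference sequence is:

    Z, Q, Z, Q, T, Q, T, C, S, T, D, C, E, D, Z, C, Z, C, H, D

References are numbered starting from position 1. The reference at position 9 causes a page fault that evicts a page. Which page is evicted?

Q

pos 1: Z -> miss, frames (Z)
pos 2: Q -> miss, frames (Z Q)
pos 3: Z -> hit
pos 4: Q -> hit
pos 5: T -> miss, frames (Z Q T)
pos 6: Q -> hit
pos 7: T -> hit
pos 8: C -> miss, evict Z, frames (Q T C)
pos 9: S -> miss, evict Q, frames (T C S)
At position 9, page Q is evicted.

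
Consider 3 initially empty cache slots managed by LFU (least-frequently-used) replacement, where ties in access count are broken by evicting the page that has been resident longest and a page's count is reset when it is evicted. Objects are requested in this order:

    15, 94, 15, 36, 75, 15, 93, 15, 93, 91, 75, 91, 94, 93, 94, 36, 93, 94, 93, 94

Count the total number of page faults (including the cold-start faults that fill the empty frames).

11

15: fault, frames (15)
94: fault, frames (15 94)
15: hit
36: fault, frames (15 94 36)
75: fault, evict 94, frames (15 36 75)
15: hit
93: fault, evict 36, frames (15 75 93)
15: hit
93: hit
91: fault, evict 75, frames (15 93 91)
75: fault, evict 91, frames (15 93 75)
91: fault, evict 75, frames (15 93 91)
94: fault, evict 91, frames (15 93 94)
93: hit
94: hit
36: fault, evict 94, frames (15 93 36)
93: hit
94: fault, evict 36, frames (15 93 94)
93: hit
94: hit
Page faults: 11.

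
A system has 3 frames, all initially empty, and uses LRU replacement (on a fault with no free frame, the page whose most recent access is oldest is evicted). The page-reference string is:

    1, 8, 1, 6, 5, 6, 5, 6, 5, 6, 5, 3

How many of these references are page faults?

1 → fault, frames [1]
8 → fault, frames [1, 8]
1 → hit
6 → fault, frames [8, 1, 6]
5 → fault, evict 8, frames [1, 6, 5]
6 → hit
5 → hit
6 → hit
5 → hit
6 → hit
5 → hit
3 → fault, evict 1, frames [6, 5, 3]
Page faults: 5.

5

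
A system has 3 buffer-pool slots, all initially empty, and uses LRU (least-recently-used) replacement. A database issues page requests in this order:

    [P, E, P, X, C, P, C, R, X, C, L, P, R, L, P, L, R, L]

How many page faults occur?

9

P -> fault, frames (P)
E -> fault, frames (P E)
P -> hit
X -> fault, frames (E P X)
C -> fault, evict E, frames (P X C)
P -> hit
C -> hit
R -> fault, evict X, frames (P C R)
X -> fault, evict P, frames (C R X)
C -> hit
L -> fault, evict R, frames (X C L)
P -> fault, evict X, frames (C L P)
R -> fault, evict C, frames (L P R)
L -> hit
P -> hit
L -> hit
R -> hit
L -> hit
Page faults: 9.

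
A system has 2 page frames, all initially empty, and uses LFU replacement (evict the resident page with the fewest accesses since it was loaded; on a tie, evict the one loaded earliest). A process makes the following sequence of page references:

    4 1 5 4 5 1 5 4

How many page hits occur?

4 → fault, frames (4)
1 → fault, frames (4 1)
5 → fault, evict 4, frames (1 5)
4 → fault, evict 1, frames (5 4)
5 → hit
1 → fault, evict 4, frames (5 1)
5 → hit
4 → fault, evict 1, frames (5 4)
Hits: 2.

2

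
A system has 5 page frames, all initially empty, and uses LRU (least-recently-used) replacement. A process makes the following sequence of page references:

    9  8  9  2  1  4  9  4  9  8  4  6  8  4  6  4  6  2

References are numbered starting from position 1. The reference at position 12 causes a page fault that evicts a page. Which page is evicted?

pos 1: 9 → miss, frames {9}
pos 2: 8 → miss, frames {9,8}
pos 3: 9 → hit
pos 4: 2 → miss, frames {8,9,2}
pos 5: 1 → miss, frames {8,9,2,1}
pos 6: 4 → miss, frames {8,9,2,1,4}
pos 7: 9 → hit
pos 8: 4 → hit
pos 9: 9 → hit
pos 10: 8 → hit
pos 11: 4 → hit
pos 12: 6 → miss, evict 2, frames {1,9,8,4,6}
At position 12, page 2 is evicted.

2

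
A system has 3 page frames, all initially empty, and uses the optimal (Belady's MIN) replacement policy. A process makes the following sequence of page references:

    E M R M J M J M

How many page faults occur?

E → miss, frames (E)
M → miss, frames (E M)
R → miss, frames (E M R)
M → hit
J → miss, evict R, frames (E M J)
M → hit
J → hit
M → hit
Page faults: 4.

4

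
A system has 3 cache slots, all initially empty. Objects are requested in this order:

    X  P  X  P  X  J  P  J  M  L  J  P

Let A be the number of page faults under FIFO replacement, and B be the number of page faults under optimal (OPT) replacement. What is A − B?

Under FIFO: F F . . . F . . F F . F → 6 faults.
Under OPT: F F . . . F . . F F . . → 5 faults.
A − B = 6 − 5 = 1.

1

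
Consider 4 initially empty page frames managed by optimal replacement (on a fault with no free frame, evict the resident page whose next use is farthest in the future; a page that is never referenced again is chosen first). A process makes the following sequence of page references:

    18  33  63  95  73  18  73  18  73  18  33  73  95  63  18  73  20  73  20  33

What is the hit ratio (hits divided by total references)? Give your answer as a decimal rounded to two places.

18 -> miss, frames {18}
33 -> miss, frames {18,33}
63 -> miss, frames {18,33,63}
95 -> miss, frames {18,33,63,95}
73 -> miss, evict 63, frames {18,33,95,73}
18 -> hit
73 -> hit
18 -> hit
73 -> hit
18 -> hit
33 -> hit
73 -> hit
95 -> hit
63 -> miss, evict 95, frames {18,33,73,63}
18 -> hit
73 -> hit
20 -> miss, evict 63, frames {18,33,73,20}
73 -> hit
20 -> hit
33 -> hit
Hits: 13 of 20 references → 13/20 = 0.6500.

0.65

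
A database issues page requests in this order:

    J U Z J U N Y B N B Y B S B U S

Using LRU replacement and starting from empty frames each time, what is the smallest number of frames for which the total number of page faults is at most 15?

2

f=1: 16 faults
f=2: 13 faults
f=3: 8 faults
f=4: 8 faults
f=5: 7 faults
f=6: 7 faults
f=7: 7 faults
Smallest f with faults ≤ 15 is 2.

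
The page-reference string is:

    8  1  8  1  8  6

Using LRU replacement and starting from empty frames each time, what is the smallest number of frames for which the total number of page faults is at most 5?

f=1: 6 faults
f=2: 3 faults
f=3: 3 faults
Smallest f with faults ≤ 5 is 2.

2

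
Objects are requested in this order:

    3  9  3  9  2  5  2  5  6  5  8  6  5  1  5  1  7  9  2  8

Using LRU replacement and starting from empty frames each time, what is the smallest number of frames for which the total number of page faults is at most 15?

f=1: 20 faults
f=2: 13 faults
f=3: 11 faults
f=4: 11 faults
f=5: 11 faults
f=6: 11 faults
f=7: 8 faults
f=8: 8 faults
Smallest f with faults ≤ 15 is 2.

2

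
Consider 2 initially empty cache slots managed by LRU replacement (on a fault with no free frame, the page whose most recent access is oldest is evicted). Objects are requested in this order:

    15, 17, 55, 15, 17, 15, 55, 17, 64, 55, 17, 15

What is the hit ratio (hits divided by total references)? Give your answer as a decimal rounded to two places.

0.08

15: fault, frames {15}
17: fault, frames {15,17}
55: fault, evict 15, frames {17,55}
15: fault, evict 17, frames {55,15}
17: fault, evict 55, frames {15,17}
15: hit
55: fault, evict 17, frames {15,55}
17: fault, evict 15, frames {55,17}
64: fault, evict 55, frames {17,64}
55: fault, evict 17, frames {64,55}
17: fault, evict 64, frames {55,17}
15: fault, evict 55, frames {17,15}
Hits: 1 of 12 references → 1/12 = 0.0833.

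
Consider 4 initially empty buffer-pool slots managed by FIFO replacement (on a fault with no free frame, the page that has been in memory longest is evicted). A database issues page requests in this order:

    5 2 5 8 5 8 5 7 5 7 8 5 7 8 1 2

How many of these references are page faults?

5

5 -> miss, frames (5)
2 -> miss, frames (5 2)
5 -> hit
8 -> miss, frames (5 2 8)
5 -> hit
8 -> hit
5 -> hit
7 -> miss, frames (5 2 8 7)
5 -> hit
7 -> hit
8 -> hit
5 -> hit
7 -> hit
8 -> hit
1 -> miss, evict 5, frames (2 8 7 1)
2 -> hit
Page faults: 5.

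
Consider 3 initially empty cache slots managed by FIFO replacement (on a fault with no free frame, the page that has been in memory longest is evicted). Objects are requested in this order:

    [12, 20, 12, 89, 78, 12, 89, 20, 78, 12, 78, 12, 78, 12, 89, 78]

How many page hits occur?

12: miss, frames [12]
20: miss, frames [12, 20]
12: hit
89: miss, frames [12, 20, 89]
78: miss, evict 12, frames [20, 89, 78]
12: miss, evict 20, frames [89, 78, 12]
89: hit
20: miss, evict 89, frames [78, 12, 20]
78: hit
12: hit
78: hit
12: hit
78: hit
12: hit
89: miss, evict 78, frames [12, 20, 89]
78: miss, evict 12, frames [20, 89, 78]
Hits: 8.

8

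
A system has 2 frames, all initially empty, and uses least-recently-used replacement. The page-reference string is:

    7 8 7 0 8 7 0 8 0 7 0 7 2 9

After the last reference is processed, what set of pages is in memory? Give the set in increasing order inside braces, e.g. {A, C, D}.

{2, 9}

7: miss, frames (7)
8: miss, frames (7 8)
7: hit
0: miss, evict 8, frames (7 0)
8: miss, evict 7, frames (0 8)
7: miss, evict 0, frames (8 7)
0: miss, evict 8, frames (7 0)
8: miss, evict 7, frames (0 8)
0: hit
7: miss, evict 8, frames (0 7)
0: hit
7: hit
2: miss, evict 0, frames (7 2)
9: miss, evict 7, frames (2 9)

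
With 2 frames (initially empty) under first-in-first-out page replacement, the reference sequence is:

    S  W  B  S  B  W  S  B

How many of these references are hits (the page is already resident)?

S: miss, frames (S)
W: miss, frames (S W)
B: miss, evict S, frames (W B)
S: miss, evict W, frames (B S)
B: hit
W: miss, evict B, frames (S W)
S: hit
B: miss, evict S, frames (W B)
Hits: 2.

2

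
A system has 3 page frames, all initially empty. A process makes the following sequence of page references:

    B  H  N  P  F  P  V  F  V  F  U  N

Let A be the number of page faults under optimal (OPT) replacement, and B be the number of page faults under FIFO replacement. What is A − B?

-1

Under OPT: F F F F F . F . . . F . → 7 faults.
Under FIFO: F F F F F . F . . . F F → 8 faults.
A − B = 7 − 8 = -1.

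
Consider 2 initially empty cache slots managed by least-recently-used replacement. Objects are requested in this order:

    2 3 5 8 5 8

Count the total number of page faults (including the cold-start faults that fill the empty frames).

4

2 -> miss, frames [2]
3 -> miss, frames [2, 3]
5 -> miss, evict 2, frames [3, 5]
8 -> miss, evict 3, frames [5, 8]
5 -> hit
8 -> hit
Page faults: 4.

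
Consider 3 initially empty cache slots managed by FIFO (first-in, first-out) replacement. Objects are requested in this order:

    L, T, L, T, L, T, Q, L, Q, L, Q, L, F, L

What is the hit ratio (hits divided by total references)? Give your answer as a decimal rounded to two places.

L -> miss, frames {L}
T -> miss, frames {L,T}
L -> hit
T -> hit
L -> hit
T -> hit
Q -> miss, frames {L,T,Q}
L -> hit
Q -> hit
L -> hit
Q -> hit
L -> hit
F -> miss, evict L, frames {T,Q,F}
L -> miss, evict T, frames {Q,F,L}
Hits: 9 of 14 references → 9/14 = 0.6429.

0.64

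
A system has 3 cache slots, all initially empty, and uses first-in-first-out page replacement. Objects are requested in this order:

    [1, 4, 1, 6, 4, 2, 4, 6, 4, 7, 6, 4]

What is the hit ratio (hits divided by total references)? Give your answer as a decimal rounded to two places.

0.50

1: fault, frames [1]
4: fault, frames [1, 4]
1: hit
6: fault, frames [1, 4, 6]
4: hit
2: fault, evict 1, frames [4, 6, 2]
4: hit
6: hit
4: hit
7: fault, evict 4, frames [6, 2, 7]
6: hit
4: fault, evict 6, frames [2, 7, 4]
Hits: 6 of 12 references → 6/12 = 0.5000.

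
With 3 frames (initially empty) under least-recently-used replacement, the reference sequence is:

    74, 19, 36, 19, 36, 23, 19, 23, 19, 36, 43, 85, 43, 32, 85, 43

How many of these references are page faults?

7

74: fault, frames [74]
19: fault, frames [74, 19]
36: fault, frames [74, 19, 36]
19: hit
36: hit
23: fault, evict 74, frames [19, 36, 23]
19: hit
23: hit
19: hit
36: hit
43: fault, evict 23, frames [19, 36, 43]
85: fault, evict 19, frames [36, 43, 85]
43: hit
32: fault, evict 36, frames [85, 43, 32]
85: hit
43: hit
Page faults: 7.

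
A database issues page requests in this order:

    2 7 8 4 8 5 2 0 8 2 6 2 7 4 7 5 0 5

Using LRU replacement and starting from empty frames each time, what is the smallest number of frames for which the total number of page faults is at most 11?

f=1: 18 faults
f=2: 14 faults
f=3: 13 faults
f=4: 12 faults
f=5: 11 faults
f=6: 11 faults
f=7: 7 faults
Smallest f with faults ≤ 11 is 5.

5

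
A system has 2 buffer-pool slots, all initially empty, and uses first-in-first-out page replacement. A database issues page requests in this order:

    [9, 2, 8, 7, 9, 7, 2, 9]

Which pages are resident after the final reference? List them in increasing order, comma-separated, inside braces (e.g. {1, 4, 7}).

9 → miss, frames (9)
2 → miss, frames (9 2)
8 → miss, evict 9, frames (2 8)
7 → miss, evict 2, frames (8 7)
9 → miss, evict 8, frames (7 9)
7 → hit
2 → miss, evict 7, frames (9 2)
9 → hit

{2, 9}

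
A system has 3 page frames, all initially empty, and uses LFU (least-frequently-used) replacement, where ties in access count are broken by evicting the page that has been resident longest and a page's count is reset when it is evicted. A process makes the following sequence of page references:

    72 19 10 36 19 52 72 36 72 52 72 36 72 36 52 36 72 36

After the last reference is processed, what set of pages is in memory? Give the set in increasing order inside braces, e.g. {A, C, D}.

72 → fault, frames (72)
19 → fault, frames (72 19)
10 → fault, frames (72 19 10)
36 → fault, evict 72, frames (19 10 36)
19 → hit
52 → fault, evict 10, frames (19 36 52)
72 → fault, evict 36, frames (19 52 72)
36 → fault, evict 52, frames (19 72 36)
72 → hit
52 → fault, evict 36, frames (19 72 52)
72 → hit
36 → fault, evict 52, frames (19 72 36)
72 → hit
36 → hit
52 → fault, evict 19, frames (72 36 52)
36 → hit
72 → hit
36 → hit

{36, 52, 72}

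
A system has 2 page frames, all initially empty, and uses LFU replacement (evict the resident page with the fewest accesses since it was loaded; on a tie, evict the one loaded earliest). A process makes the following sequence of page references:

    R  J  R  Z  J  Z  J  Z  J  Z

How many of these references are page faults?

R: miss, frames [R]
J: miss, frames [R, J]
R: hit
Z: miss, evict J, frames [R, Z]
J: miss, evict Z, frames [R, J]
Z: miss, evict J, frames [R, Z]
J: miss, evict Z, frames [R, J]
Z: miss, evict J, frames [R, Z]
J: miss, evict Z, frames [R, J]
Z: miss, evict J, frames [R, Z]
Page faults: 9.

9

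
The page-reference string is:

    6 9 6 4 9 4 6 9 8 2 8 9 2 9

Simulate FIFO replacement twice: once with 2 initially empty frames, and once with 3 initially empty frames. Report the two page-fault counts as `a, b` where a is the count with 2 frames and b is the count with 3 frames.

2 frames: F F . F . . F F F F . F . . → 8 faults.
3 frames: F F . F . . . . F F . F . . → 6 faults.
6 < 8: adding a frame reduced faults, as is typical.

8, 6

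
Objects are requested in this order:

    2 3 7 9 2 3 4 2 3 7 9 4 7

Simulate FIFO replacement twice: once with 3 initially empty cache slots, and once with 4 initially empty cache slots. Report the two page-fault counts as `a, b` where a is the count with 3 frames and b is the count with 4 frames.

9, 10

3 frames: F F F F F F F . . F F . . → 9 faults.
4 frames: F F F F . . F F F F F F . → 10 faults.
10 > 9: adding a frame increased faults — Belady's anomaly.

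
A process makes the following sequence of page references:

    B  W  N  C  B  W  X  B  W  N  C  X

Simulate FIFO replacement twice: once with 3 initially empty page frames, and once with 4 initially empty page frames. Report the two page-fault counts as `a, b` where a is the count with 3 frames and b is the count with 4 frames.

9, 10

3 frames: F F F F F F F . . F F . → 9 faults.
4 frames: F F F F . . F F F F F F → 10 faults.
10 > 9: adding a frame increased faults — Belady's anomaly.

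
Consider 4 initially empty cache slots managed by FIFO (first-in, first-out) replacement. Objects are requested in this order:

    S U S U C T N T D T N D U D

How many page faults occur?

7

S: fault, frames {S}
U: fault, frames {S,U}
S: hit
U: hit
C: fault, frames {S,U,C}
T: fault, frames {S,U,C,T}
N: fault, evict S, frames {U,C,T,N}
T: hit
D: fault, evict U, frames {C,T,N,D}
T: hit
N: hit
D: hit
U: fault, evict C, frames {T,N,D,U}
D: hit
Page faults: 7.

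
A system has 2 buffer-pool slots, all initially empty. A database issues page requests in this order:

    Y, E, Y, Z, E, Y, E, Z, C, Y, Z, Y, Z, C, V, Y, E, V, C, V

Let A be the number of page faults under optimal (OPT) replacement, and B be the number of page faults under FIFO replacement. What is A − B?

-4

Under OPT: F F . F . F . F F . F . . F F . F . F . → 11 faults.
Under FIFO: F F . F . F F F F F F . . F F F F F F . → 15 faults.
A − B = 11 − 15 = -4.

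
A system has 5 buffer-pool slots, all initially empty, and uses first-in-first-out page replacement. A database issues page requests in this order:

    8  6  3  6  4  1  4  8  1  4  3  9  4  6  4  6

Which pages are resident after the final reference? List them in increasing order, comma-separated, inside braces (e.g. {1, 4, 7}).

8: miss, frames [8]
6: miss, frames [8, 6]
3: miss, frames [8, 6, 3]
6: hit
4: miss, frames [8, 6, 3, 4]
1: miss, frames [8, 6, 3, 4, 1]
4: hit
8: hit
1: hit
4: hit
3: hit
9: miss, evict 8, frames [6, 3, 4, 1, 9]
4: hit
6: hit
4: hit
6: hit

{1, 3, 4, 6, 9}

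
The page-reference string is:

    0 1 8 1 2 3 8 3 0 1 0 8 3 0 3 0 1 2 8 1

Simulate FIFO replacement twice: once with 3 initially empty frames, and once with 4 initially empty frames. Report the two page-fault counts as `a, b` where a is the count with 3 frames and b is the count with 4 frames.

3 frames: F F F . F F . . F F . F F F . . F F F . → 13 faults.
4 frames: F F F . F F . . F F . F . . . . . F . . → 9 faults.
9 < 13: adding a frame reduced faults, as is typical.

13, 9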